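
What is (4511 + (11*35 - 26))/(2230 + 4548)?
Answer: 2435/3389 ≈ 0.71850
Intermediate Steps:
(4511 + (11*35 - 26))/(2230 + 4548) = (4511 + (385 - 26))/6778 = (4511 + 359)*(1/6778) = 4870*(1/6778) = 2435/3389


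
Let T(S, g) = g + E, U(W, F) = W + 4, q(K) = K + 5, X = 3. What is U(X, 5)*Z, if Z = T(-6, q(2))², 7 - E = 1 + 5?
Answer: 448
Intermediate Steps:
E = 1 (E = 7 - (1 + 5) = 7 - 1*6 = 7 - 6 = 1)
q(K) = 5 + K
U(W, F) = 4 + W
T(S, g) = 1 + g (T(S, g) = g + 1 = 1 + g)
Z = 64 (Z = (1 + (5 + 2))² = (1 + 7)² = 8² = 64)
U(X, 5)*Z = (4 + 3)*64 = 7*64 = 448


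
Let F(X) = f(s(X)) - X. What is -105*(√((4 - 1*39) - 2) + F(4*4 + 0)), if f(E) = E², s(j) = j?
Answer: -25200 - 105*I*√37 ≈ -25200.0 - 638.69*I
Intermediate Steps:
F(X) = X² - X
-105*(√((4 - 1*39) - 2) + F(4*4 + 0)) = -105*(√((4 - 1*39) - 2) + (4*4 + 0)*(-1 + (4*4 + 0))) = -105*(√((4 - 39) - 2) + (16 + 0)*(-1 + (16 + 0))) = -105*(√(-35 - 2) + 16*(-1 + 16)) = -105*(√(-37) + 16*15) = -105*(I*√37 + 240) = -105*(240 + I*√37) = -25200 - 105*I*√37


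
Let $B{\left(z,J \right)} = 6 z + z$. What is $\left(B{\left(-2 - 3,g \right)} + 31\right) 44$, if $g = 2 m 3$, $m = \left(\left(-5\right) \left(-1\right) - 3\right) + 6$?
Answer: $-176$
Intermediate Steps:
$m = 8$ ($m = \left(5 - 3\right) + 6 = 2 + 6 = 8$)
$g = 48$ ($g = 2 \cdot 8 \cdot 3 = 16 \cdot 3 = 48$)
$B{\left(z,J \right)} = 7 z$
$\left(B{\left(-2 - 3,g \right)} + 31\right) 44 = \left(7 \left(-2 - 3\right) + 31\right) 44 = \left(7 \left(-5\right) + 31\right) 44 = \left(-35 + 31\right) 44 = \left(-4\right) 44 = -176$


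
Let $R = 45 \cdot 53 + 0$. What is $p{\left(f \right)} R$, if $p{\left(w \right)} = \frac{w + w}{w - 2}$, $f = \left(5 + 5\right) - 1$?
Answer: $\frac{42930}{7} \approx 6132.9$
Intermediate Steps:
$R = 2385$ ($R = 2385 + 0 = 2385$)
$f = 9$ ($f = 10 - 1 = 9$)
$p{\left(w \right)} = \frac{2 w}{-2 + w}$
$p{\left(f \right)} R = 2 \cdot 9 \frac{1}{-2 + 9} \cdot 2385 = 2 \cdot 9 \cdot \frac{1}{7} \cdot 2385 = \frac{18}{7} \cdot 2385 = \frac{42930}{7}$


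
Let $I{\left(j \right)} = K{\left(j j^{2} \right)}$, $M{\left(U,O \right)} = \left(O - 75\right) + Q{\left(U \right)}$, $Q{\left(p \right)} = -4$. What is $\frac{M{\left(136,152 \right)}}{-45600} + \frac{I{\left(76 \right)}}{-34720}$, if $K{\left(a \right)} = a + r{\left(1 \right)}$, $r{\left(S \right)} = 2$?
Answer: $- \frac{125124571}{9895200} \approx -12.645$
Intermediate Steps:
$K{\left(a \right)} = 2 + a$ ($K{\left(a \right)} = a + 2 = 2 + a$)
$M{\left(U,O \right)} = -79 + O$ ($M{\left(U,O \right)} = \left(O - 75\right) - 4 = \left(-75 + O\right) - 4 = -79 + O$)
$I{\left(j \right)} = 2 + j^{3}$ ($I{\left(j \right)} = 2 + j j^{2} = 2 + j^{3}$)
$\frac{M{\left(136,152 \right)}}{-45600} + \frac{I{\left(76 \right)}}{-34720} = \frac{-79 + 152}{-45600} + \frac{2 + 76^{3}}{-34720} = 73 \left(- \frac{1}{45600}\right) + \left(2 + 438976\right) \left(- \frac{1}{34720}\right) = - \frac{73}{45600} + 438978 \left(- \frac{1}{34720}\right) = - \frac{73}{45600} - \frac{219489}{17360} = - \frac{125124571}{9895200}$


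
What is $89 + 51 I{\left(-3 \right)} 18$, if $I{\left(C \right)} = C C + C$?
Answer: $5597$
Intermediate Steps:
$I{\left(C \right)} = C + C^{2}$ ($I{\left(C \right)} = C^{2} + C = C + C^{2}$)
$89 + 51 I{\left(-3 \right)} 18 = 89 + 51 - 3 \left(1 - 3\right) 18 = 89 + 51 \left(-3\right) \left(-2\right) 18 = 89 + 51 \cdot 6 \cdot 18 = 89 + 51 \cdot 108 = 89 + 5508 = 5597$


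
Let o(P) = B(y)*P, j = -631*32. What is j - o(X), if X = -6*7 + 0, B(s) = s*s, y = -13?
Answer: -13094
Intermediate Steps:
B(s) = s²
j = -20192
X = -42 (X = -42 + 0 = -42)
o(P) = 169*P (o(P) = (-13)²*P = 169*P)
j - o(X) = -20192 - 169*(-42) = -20192 - 1*(-7098) = -20192 + 7098 = -13094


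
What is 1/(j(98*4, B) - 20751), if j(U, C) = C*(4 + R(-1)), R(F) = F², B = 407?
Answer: -1/18716 ≈ -5.3430e-5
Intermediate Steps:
j(U, C) = 5*C (j(U, C) = C*(4 + (-1)²) = C*(4 + 1) = C*5 = 5*C)
1/(j(98*4, B) - 20751) = 1/(5*407 - 20751) = 1/(2035 - 20751) = 1/(-18716) = -1/18716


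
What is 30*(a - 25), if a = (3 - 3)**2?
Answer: -750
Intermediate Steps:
a = 0 (a = 0**2 = 0)
30*(a - 25) = 30*(0 - 25) = 30*(-25) = -750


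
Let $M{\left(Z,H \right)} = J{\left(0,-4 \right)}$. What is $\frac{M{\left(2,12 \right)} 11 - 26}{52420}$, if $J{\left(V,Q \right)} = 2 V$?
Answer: $- \frac{13}{26210} \approx -0.00049599$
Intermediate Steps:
$M{\left(Z,H \right)} = 0$ ($M{\left(Z,H \right)} = 2 \cdot 0 = 0$)
$\frac{M{\left(2,12 \right)} 11 - 26}{52420} = \frac{0 \cdot 11 - 26}{52420} = \left(0 - 26\right) \frac{1}{52420} = \left(-26\right) \frac{1}{52420} = - \frac{13}{26210}$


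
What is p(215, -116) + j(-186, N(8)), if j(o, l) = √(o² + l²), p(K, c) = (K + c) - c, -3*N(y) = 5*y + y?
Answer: 215 + 2*√8713 ≈ 401.69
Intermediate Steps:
N(y) = -2*y (N(y) = -(5*y + y)/3 = -2*y)
p(K, c) = K
j(o, l) = √(l² + o²)
p(215, -116) + j(-186, N(8)) = 215 + √((-2*8)² + (-186)²) = 215 + √((-16)² + 34596) = 215 + √(256 + 34596) = 215 + √34852 = 215 + 2*√8713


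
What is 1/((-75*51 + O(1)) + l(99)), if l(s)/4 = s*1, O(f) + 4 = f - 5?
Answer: -1/3437 ≈ -0.00029095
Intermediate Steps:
O(f) = -9 + f (O(f) = -4 + (f - 5) = -4 + (-5 + f) = -9 + f)
l(s) = 4*s (l(s) = 4*(s*1) = 4*s)
1/((-75*51 + O(1)) + l(99)) = 1/((-75*51 + (-9 + 1)) + 4*99) = 1/((-3825 - 8) + 396) = 1/(-3833 + 396) = 1/(-3437) = -1/3437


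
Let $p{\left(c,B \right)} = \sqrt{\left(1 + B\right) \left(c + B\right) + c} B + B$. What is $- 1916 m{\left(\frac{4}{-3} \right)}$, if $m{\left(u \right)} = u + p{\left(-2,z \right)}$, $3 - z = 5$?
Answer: $\frac{19160}{3} + 3832 \sqrt{2} \approx 11806.0$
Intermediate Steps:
$z = -2$ ($z = 3 - 5 = -2$)
$p{\left(c,B \right)} = B + B \sqrt{c + \left(1 + B\right) \left(B + c\right)}$ ($p{\left(c,B \right)} = \sqrt{\left(1 + B\right) \left(B + c\right) + c} B + B = \sqrt{c + \left(1 + B\right) \left(B + c\right)} B + B = B \sqrt{c + \left(1 + B\right) \left(B + c\right)} + B = B + B \sqrt{c + \left(1 + B\right) \left(B + c\right)}$)
$m{\left(u \right)} = -2 + u - 2 \sqrt{2}$ ($m{\left(u \right)} = u - 2 \left(1 + \sqrt{-2 + \left(-2\right)^{2} + 2 \left(-2\right) - -4}\right) = u - 2 \left(1 + \sqrt{-2 + 4 - 4 + 4}\right) = u - 2 \left(1 + \sqrt{2}\right) = u - \left(2 + 2 \sqrt{2}\right) = -2 + u - 2 \sqrt{2}$)
$- 1916 m{\left(\frac{4}{-3} \right)} = - 1916 \left(-2 + \frac{4}{-3} - 2 \sqrt{2}\right) = - 1916 \left(-2 + 4 \left(- \frac{1}{3}\right) - 2 \sqrt{2}\right) = - 1916 \left(-2 - \frac{4}{3} - 2 \sqrt{2}\right) = - 1916 \left(- \frac{10}{3} - 2 \sqrt{2}\right) = \frac{19160}{3} + 3832 \sqrt{2}$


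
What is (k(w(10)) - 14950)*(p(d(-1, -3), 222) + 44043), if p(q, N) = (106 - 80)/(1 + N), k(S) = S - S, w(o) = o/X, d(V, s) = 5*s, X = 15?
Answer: -146833144250/223 ≈ -6.5844e+8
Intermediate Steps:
w(o) = o/15
k(S) = 0
p(q, N) = 26/(1 + N)
(k(w(10)) - 14950)*(p(d(-1, -3), 222) + 44043) = (0 - 14950)*(26/(1 + 222) + 44043) = -14950*(26/223 + 44043) = -14950*9821615/223 = -146833144250/223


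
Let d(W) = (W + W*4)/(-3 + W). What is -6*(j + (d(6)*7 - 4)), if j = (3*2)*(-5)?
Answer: -216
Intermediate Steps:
d(W) = 5*W/(-3 + W) (d(W) = (W + 4*W)/(-3 + W) = (5*W)/(-3 + W) = 5*W/(-3 + W))
j = -30 (j = 6*(-5) = -30)
-6*(j + (d(6)*7 - 4)) = -6*(-30 + ((5*6/(-3 + 6))*7 - 4)) = -6*(-30 + ((5*6/3)*7 - 4)) = -6*(-30 + ((5*6*(⅓))*7 - 4)) = -6*(-30 + (10*7 - 4)) = -6*(-30 + (70 - 4)) = -6*(-30 + 66) = -6*36 = -216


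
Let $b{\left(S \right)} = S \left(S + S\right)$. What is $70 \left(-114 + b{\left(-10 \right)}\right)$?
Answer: $6020$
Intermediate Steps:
$b{\left(S \right)} = 2 S^{2}$ ($b{\left(S \right)} = S 2 S = 2 S^{2}$)
$70 \left(-114 + b{\left(-10 \right)}\right) = 70 \left(-114 + 2 \left(-10\right)^{2}\right) = 70 \left(-114 + 2 \cdot 100\right) = 70 \left(-114 + 200\right) = 70 \cdot 86 = 6020$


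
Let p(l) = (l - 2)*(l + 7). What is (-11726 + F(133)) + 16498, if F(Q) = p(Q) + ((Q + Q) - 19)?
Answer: 23359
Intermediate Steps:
p(l) = (-2 + l)*(7 + l)
F(Q) = -33 + Q**2 + 7*Q (F(Q) = (-14 + Q**2 + 5*Q) + ((Q + Q) - 19) = (-14 + Q**2 + 5*Q) + (2*Q - 19) = (-14 + Q**2 + 5*Q) + (-19 + 2*Q) = -33 + Q**2 + 7*Q)
(-11726 + F(133)) + 16498 = (-11726 + (-33 + 133**2 + 7*133)) + 16498 = (-11726 + (-33 + 17689 + 931)) + 16498 = (-11726 + 18587) + 16498 = 6861 + 16498 = 23359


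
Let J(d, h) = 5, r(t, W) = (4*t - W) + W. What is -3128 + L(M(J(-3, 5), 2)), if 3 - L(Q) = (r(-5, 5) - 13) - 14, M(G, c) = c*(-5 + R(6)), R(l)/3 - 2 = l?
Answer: -3078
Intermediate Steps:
r(t, W) = 4*t (r(t, W) = (-W + 4*t) + W = 4*t)
R(l) = 6 + 3*l
M(G, c) = 19*c (M(G, c) = c*(-5 + (6 + 3*6)) = c*(-5 + (6 + 18)) = c*(-5 + 24) = c*19 = 19*c)
L(Q) = 50 (L(Q) = 3 - ((4*(-5) - 13) - 14) = 3 - ((-20 - 13) - 14) = 3 - (-33 - 14) = 3 - 1*(-47) = 3 + 47 = 50)
-3128 + L(M(J(-3, 5), 2)) = -3128 + 50 = -3078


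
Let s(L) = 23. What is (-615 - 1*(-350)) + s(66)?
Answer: -242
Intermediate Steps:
(-615 - 1*(-350)) + s(66) = (-615 - 1*(-350)) + 23 = (-615 + 350) + 23 = -265 + 23 = -242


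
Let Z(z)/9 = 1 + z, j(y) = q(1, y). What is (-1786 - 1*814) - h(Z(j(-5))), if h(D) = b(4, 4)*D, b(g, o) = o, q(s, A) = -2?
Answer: -2564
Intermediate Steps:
j(y) = -2
Z(z) = 9 + 9*z (Z(z) = 9*(1 + z) = 9 + 9*z)
h(D) = 4*D
(-1786 - 1*814) - h(Z(j(-5))) = (-1786 - 1*814) - 4*(9 + 9*(-2)) = (-1786 - 814) - 4*(9 - 18) = -2600 - 4*(-9) = -2600 - 1*(-36) = -2600 + 36 = -2564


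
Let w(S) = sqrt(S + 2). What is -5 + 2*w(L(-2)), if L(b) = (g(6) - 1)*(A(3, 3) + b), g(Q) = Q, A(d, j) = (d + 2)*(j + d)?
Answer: -5 + 2*sqrt(142) ≈ 18.833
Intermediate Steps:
A(d, j) = (2 + d)*(d + j)
L(b) = 150 + 5*b (L(b) = (6 - 1)*((3**2 + 2*3 + 2*3 + 3*3) + b) = 5*((9 + 6 + 6 + 9) + b) = 5*(30 + b) = 150 + 5*b)
w(S) = sqrt(2 + S)
-5 + 2*w(L(-2)) = -5 + 2*sqrt(2 + (150 + 5*(-2))) = -5 + 2*sqrt(2 + (150 - 10)) = -5 + 2*sqrt(2 + 140) = -5 + 2*sqrt(142)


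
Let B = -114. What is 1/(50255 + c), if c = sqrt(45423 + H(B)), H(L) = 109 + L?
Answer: 50255/2525519607 - sqrt(45418)/2525519607 ≈ 1.9814e-5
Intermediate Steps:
c = sqrt(45418) (c = sqrt(45423 + (109 - 114)) = sqrt(45423 - 5) = sqrt(45418) ≈ 213.11)
1/(50255 + c) = 1/(50255 + sqrt(45418))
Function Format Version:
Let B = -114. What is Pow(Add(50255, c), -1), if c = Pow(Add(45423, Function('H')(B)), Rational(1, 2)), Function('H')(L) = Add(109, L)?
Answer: Add(Rational(50255, 2525519607), Mul(Rational(-1, 2525519607), Pow(45418, Rational(1, 2)))) ≈ 1.9814e-5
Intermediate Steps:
c = Pow(45418, Rational(1, 2)) (c = Pow(Add(45423, Add(109, -114)), Rational(1, 2)) = Pow(Add(45423, -5), Rational(1, 2)) = Pow(45418, Rational(1, 2)) ≈ 213.11)
Pow(Add(50255, c), -1) = Pow(Add(50255, Pow(45418, Rational(1, 2))), -1)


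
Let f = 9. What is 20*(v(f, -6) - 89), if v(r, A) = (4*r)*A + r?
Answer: -5920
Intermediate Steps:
v(r, A) = r + 4*A*r (v(r, A) = 4*A*r + r = r + 4*A*r)
20*(v(f, -6) - 89) = 20*(9*(1 + 4*(-6)) - 89) = 20*(9*(1 - 24) - 89) = 20*(9*(-23) - 89) = 20*(-207 - 89) = 20*(-296) = -5920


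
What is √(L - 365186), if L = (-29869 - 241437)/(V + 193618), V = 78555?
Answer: 6*I*√751454838351437/272173 ≈ 604.31*I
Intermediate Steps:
L = -271306/272173 (L = (-29869 - 241437)/(78555 + 193618) = -271306/272173 ≈ -0.99681)
√(L - 365186) = √(-271306/272173 - 365186) = √(-99394040484/272173) = 6*I*√751454838351437/272173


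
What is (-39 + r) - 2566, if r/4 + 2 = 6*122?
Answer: 315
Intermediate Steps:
r = 2920 (r = -8 + 4*(6*122) = -8 + 4*732 = -8 + 2928 = 2920)
(-39 + r) - 2566 = (-39 + 2920) - 2566 = 2881 - 2566 = 315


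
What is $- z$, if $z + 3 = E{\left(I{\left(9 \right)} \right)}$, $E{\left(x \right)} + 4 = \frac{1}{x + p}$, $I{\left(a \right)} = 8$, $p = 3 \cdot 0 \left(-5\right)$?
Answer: $\frac{55}{8} \approx 6.875$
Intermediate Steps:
$p = 0$ ($p = 0 \left(-5\right) = 0$)
$E{\left(x \right)} = -4 + \frac{1}{x}$ ($E{\left(x \right)} = -4 + \frac{1}{x + 0} = -4 + \frac{1}{x}$)
$z = - \frac{55}{8}$ ($z = -3 - \left(4 - \frac{1}{8}\right) = -3 + \left(-4 + \frac{1}{8}\right) = -3 - \frac{31}{8} = - \frac{55}{8} \approx -6.875$)
$- z = \left(-1\right) \left(- \frac{55}{8}\right) = \frac{55}{8}$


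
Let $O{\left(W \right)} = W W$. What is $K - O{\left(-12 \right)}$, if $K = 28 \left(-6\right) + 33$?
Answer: $-279$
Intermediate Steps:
$K = -135$ ($K = -168 + 33 = -135$)
$O{\left(W \right)} = W^{2}$
$K - O{\left(-12 \right)} = -135 - \left(-12\right)^{2} = -135 - 144 = -279$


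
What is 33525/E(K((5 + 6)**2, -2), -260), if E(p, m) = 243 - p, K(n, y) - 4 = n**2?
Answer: -33525/14402 ≈ -2.3278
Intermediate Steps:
K(n, y) = 4 + n**2
33525/E(K((5 + 6)**2, -2), -260) = 33525/(243 - (4 + ((5 + 6)**2)**2)) = 33525/(243 - (4 + (11**2)**2)) = 33525/(243 - (4 + 121**2)) = 33525/(243 - (4 + 14641)) = 33525/(243 - 1*14645) = 33525/(243 - 14645) = 33525/(-14402) = 33525*(-1/14402) = -33525/14402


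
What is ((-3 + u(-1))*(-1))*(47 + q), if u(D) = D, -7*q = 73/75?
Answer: 98408/525 ≈ 187.44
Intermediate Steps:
q = -73/525 (q = -73/(7*75) = -⅐*73/75 = -73/525 ≈ -0.13905)
((-3 + u(-1))*(-1))*(47 + q) = ((-3 - 1)*(-1))*(47 - 73/525) = -4*(-1)*(24602/525) = 4*(24602/525) = 98408/525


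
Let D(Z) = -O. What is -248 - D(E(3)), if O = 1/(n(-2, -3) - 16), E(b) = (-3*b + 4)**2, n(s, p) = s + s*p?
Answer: -2977/12 ≈ -248.08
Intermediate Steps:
n(s, p) = s + p*s
E(b) = (4 - 3*b)**2
O = -1/12 (O = 1/(-2*(1 - 3) - 16) = 1/(-2*(-2) - 16) = 1/(4 - 16) = 1/(-12) = -1/12 ≈ -0.083333)
D(Z) = 1/12 (D(Z) = -1*(-1/12) = 1/12)
-248 - D(E(3)) = -248 - 1*1/12 = -248 - 1/12 = -2977/12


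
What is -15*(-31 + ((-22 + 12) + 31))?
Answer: 150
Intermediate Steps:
-15*(-31 + ((-22 + 12) + 31)) = -15*(-31 + (-10 + 31)) = -15*(-31 + 21) = -15*(-10) = 150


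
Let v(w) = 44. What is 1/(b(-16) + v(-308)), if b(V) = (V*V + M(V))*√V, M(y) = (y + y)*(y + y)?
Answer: 11/6554084 - 320*I/1638521 ≈ 1.6783e-6 - 0.0001953*I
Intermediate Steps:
M(y) = 4*y² (M(y) = (2*y)*(2*y) = 4*y²)
b(V) = 5*V^(5/2) (b(V) = (V*V + 4*V²)*√V = (V² + 4*V²)*√V = (5*V²)*√V = 5*V^(5/2))
1/(b(-16) + v(-308)) = 1/(5*(-16)^(5/2) + 44) = 1/(5*(1024*I) + 44) = 1/(5120*I + 44) = 1/(44 + 5120*I) = (44 - 5120*I)/26216336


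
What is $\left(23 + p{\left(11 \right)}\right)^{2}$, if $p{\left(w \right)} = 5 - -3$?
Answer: $961$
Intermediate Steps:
$p{\left(w \right)} = 8$ ($p{\left(w \right)} = 5 + 3 = 8$)
$\left(23 + p{\left(11 \right)}\right)^{2} = \left(23 + 8\right)^{2} = 31^{2} = 961$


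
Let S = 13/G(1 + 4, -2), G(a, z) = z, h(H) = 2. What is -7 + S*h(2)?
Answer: -20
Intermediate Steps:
S = -13/2 (S = 13/(-2) = 13*(-1/2) = -13/2 ≈ -6.5000)
-7 + S*h(2) = -7 - 13/2*2 = -7 - 13 = -20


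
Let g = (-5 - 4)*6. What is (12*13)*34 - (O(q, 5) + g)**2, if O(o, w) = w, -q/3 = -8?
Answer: 2903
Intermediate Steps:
q = 24 (q = -3*(-8) = 24)
g = -54 (g = -9*6 = -54)
(12*13)*34 - (O(q, 5) + g)**2 = (12*13)*34 - (5 - 54)**2 = 156*34 - 1*(-49)**2 = 5304 - 1*2401 = 5304 - 2401 = 2903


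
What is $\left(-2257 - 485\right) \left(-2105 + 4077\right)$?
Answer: $-5407224$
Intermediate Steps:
$\left(-2257 - 485\right) \left(-2105 + 4077\right) = \left(-2742\right) 1972 = -5407224$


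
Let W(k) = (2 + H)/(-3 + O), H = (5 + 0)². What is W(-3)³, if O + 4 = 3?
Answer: -19683/64 ≈ -307.55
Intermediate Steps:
O = -1 (O = -4 + 3 = -1)
H = 25 (H = 5² = 25)
W(k) = -27/4 (W(k) = (2 + 25)/(-3 - 1) = 27/(-4) = 27*(-¼) = -27/4)
W(-3)³ = (-27/4)³ = -19683/64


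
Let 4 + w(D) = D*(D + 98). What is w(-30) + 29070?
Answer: 27026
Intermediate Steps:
w(D) = -4 + D*(98 + D) (w(D) = -4 + D*(D + 98) = -4 + D*(98 + D))
w(-30) + 29070 = (-4 + (-30)**2 + 98*(-30)) + 29070 = (-4 + 900 - 2940) + 29070 = -2044 + 29070 = 27026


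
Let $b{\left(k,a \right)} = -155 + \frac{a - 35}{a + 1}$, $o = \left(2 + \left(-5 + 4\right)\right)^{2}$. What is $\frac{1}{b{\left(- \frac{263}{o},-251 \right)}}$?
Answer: $- \frac{125}{19232} \approx -0.0064996$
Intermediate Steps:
$o = 1$ ($o = \left(2 - 1\right)^{2} = 1^{2} = 1$)
$b{\left(k,a \right)} = -155 + \frac{-35 + a}{1 + a}$
$\frac{1}{b{\left(- \frac{263}{o},-251 \right)}} = \frac{1}{2 \frac{1}{1 - 251} \left(-95 - -19327\right)} = \frac{1}{2 \frac{1}{-250} \left(-95 + 19327\right)} = \frac{1}{2 \left(- \frac{1}{250}\right) 19232} = \frac{1}{- \frac{19232}{125}} = - \frac{125}{19232}$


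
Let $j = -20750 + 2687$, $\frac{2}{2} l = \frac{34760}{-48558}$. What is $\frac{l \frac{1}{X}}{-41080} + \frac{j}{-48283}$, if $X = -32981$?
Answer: $\frac{376060608055849}{1005222519205242} \approx 0.37411$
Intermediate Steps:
$l = - \frac{17380}{24279}$ ($l = \frac{34760}{-48558} = 34760 \left(- \frac{1}{48558}\right) = - \frac{17380}{24279} \approx -0.71585$)
$j = -18063$
$\frac{l \frac{1}{X}}{-41080} + \frac{j}{-48283} = \frac{\left(- \frac{17380}{24279}\right) \frac{1}{-32981}}{-41080} - \frac{18063}{-48283} = \left(- \frac{17380}{24279}\right) \left(- \frac{1}{32981}\right) \left(- \frac{1}{41080}\right) - - \frac{18063}{48283} = \frac{17380}{800745699} \left(- \frac{1}{41080}\right) + \frac{18063}{48283} = - \frac{11}{20819388174} + \frac{18063}{48283} = \frac{376060608055849}{1005222519205242}$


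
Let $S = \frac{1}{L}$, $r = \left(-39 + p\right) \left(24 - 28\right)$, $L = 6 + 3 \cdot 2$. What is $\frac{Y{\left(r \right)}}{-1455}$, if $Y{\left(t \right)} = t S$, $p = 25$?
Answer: $- \frac{14}{4365} \approx -0.0032073$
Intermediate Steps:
$L = 12$ ($L = 6 + 6 = 12$)
$r = 56$ ($r = \left(-39 + 25\right) \left(24 - 28\right) = \left(-14\right) \left(-4\right) = 56$)
$S = \frac{1}{12} \approx 0.083333$
$Y{\left(t \right)} = \frac{t}{12}$ ($Y{\left(t \right)} = t \frac{1}{12} = \frac{t}{12}$)
$\frac{Y{\left(r \right)}}{-1455} = \frac{\frac{1}{12} \cdot 56}{-1455} = \frac{14}{3} \left(- \frac{1}{1455}\right) = - \frac{14}{4365}$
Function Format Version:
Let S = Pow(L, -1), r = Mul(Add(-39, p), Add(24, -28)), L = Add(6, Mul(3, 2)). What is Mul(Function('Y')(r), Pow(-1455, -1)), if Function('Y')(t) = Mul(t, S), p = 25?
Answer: Rational(-14, 4365) ≈ -0.0032073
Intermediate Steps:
L = 12 (L = Add(6, 6) = 12)
r = 56 (r = Mul(Add(-39, 25), Add(24, -28)) = Mul(-14, -4) = 56)
S = Rational(1, 12) (S = Pow(12, -1) = Rational(1, 12) ≈ 0.083333)
Function('Y')(t) = Mul(Rational(1, 12), t) (Function('Y')(t) = Mul(t, Rational(1, 12)) = Mul(Rational(1, 12), t))
Mul(Function('Y')(r), Pow(-1455, -1)) = Mul(Mul(Rational(1, 12), 56), Pow(-1455, -1)) = Mul(Rational(14, 3), Rational(-1, 1455)) = Rational(-14, 4365)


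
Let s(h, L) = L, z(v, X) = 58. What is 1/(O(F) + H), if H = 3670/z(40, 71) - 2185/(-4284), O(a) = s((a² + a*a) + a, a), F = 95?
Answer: 124236/19726925 ≈ 0.0062978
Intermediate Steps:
O(a) = a
H = 7924505/124236 (H = 3670/58 - 2185/(-4284) = 3670*(1/58) - 2185*(-1/4284) = 1835/29 + 2185/4284 = 7924505/124236 ≈ 63.786)
1/(O(F) + H) = 1/(95 + 7924505/124236) = 1/(19726925/124236) = 124236/19726925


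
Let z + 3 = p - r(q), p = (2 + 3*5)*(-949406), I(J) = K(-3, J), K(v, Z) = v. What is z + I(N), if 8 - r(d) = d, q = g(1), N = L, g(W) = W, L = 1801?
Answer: -16139915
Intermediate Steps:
N = 1801
q = 1
I(J) = -3
p = -16139902 (p = (2 + 15)*(-949406) = 17*(-949406) = -16139902)
r(d) = 8 - d
z = -16139912 (z = -3 + (-16139902 - (8 - 1*1)) = -3 + (-16139902 - (8 - 1)) = -3 + (-16139902 - 1*7) = -3 + (-16139902 - 7) = -3 - 16139909 = -16139912)
z + I(N) = -16139912 - 3 = -16139915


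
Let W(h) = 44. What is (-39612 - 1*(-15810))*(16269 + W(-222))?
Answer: -388282026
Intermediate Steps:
(-39612 - 1*(-15810))*(16269 + W(-222)) = (-39612 - 1*(-15810))*(16269 + 44) = (-39612 + 15810)*16313 = -23802*16313 = -388282026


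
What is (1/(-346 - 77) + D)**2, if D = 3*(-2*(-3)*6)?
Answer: 2086936489/178929 ≈ 11663.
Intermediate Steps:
D = 108 (D = 3*(6*6) = 3*36 = 108)
(1/(-346 - 77) + D)**2 = (1/(-346 - 77) + 108)**2 = (1/(-423) + 108)**2 = (-1/423 + 108)**2 = (45683/423)**2 = 2086936489/178929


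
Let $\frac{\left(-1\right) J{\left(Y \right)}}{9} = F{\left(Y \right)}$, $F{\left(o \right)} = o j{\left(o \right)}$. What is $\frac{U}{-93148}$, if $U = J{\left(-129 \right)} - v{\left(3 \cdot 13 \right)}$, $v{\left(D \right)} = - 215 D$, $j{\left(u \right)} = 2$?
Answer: $- \frac{10707}{93148} \approx -0.11495$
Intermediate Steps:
$F{\left(o \right)} = 2 o$ ($F{\left(o \right)} = o 2 = 2 o$)
$J{\left(Y \right)} = - 18 Y$ ($J{\left(Y \right)} = - 9 \cdot 2 Y = - 18 Y$)
$U = 10707$ ($U = \left(-18\right) \left(-129\right) - - 215 \cdot 3 \cdot 13 = 2322 - \left(-215\right) 39 = 2322 - -8385 = 2322 + 8385 = 10707$)
$\frac{U}{-93148} = \frac{10707}{-93148} = 10707 \left(- \frac{1}{93148}\right) = - \frac{10707}{93148}$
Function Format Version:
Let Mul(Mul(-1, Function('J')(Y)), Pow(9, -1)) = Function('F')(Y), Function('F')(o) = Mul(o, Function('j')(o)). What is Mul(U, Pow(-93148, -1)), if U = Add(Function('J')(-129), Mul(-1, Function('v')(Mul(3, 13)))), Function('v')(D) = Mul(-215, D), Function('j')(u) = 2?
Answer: Rational(-10707, 93148) ≈ -0.11495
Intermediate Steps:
Function('F')(o) = Mul(2, o) (Function('F')(o) = Mul(o, 2) = Mul(2, o))
Function('J')(Y) = Mul(-18, Y) (Function('J')(Y) = Mul(-9, Mul(2, Y)) = Mul(-18, Y))
U = 10707 (U = Add(Mul(-18, -129), Mul(-1, Mul(-215, Mul(3, 13)))) = Add(2322, Mul(-1, Mul(-215, 39))) = Add(2322, Mul(-1, -8385)) = Add(2322, 8385) = 10707)
Mul(U, Pow(-93148, -1)) = Mul(10707, Pow(-93148, -1)) = Mul(10707, Rational(-1, 93148)) = Rational(-10707, 93148)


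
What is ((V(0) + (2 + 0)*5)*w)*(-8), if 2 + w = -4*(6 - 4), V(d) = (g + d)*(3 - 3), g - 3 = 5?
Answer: 800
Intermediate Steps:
g = 8 (g = 3 + 5 = 8)
V(d) = 0 (V(d) = (8 + d)*(3 - 3) = (8 + d)*0 = 0)
w = -10 (w = -2 - 4*(6 - 4) = -2 - 4*2 = -2 - 8 = -10)
((V(0) + (2 + 0)*5)*w)*(-8) = ((0 + (2 + 0)*5)*(-10))*(-8) = ((0 + 2*5)*(-10))*(-8) = ((0 + 10)*(-10))*(-8) = (10*(-10))*(-8) = -100*(-8) = 800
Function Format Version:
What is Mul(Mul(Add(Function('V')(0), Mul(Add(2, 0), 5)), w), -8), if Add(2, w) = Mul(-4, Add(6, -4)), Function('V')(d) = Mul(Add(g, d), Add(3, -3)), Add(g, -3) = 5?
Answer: 800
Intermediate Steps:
g = 8 (g = Add(3, 5) = 8)
Function('V')(d) = 0 (Function('V')(d) = Mul(Add(8, d), Add(3, -3)) = Mul(Add(8, d), 0) = 0)
w = -10 (w = Add(-2, Mul(-4, Add(6, -4))) = Add(-2, Mul(-4, 2)) = Add(-2, -8) = -10)
Mul(Mul(Add(Function('V')(0), Mul(Add(2, 0), 5)), w), -8) = Mul(Mul(Add(0, Mul(Add(2, 0), 5)), -10), -8) = Mul(Mul(Add(0, Mul(2, 5)), -10), -8) = Mul(Mul(Add(0, 10), -10), -8) = Mul(Mul(10, -10), -8) = Mul(-100, -8) = 800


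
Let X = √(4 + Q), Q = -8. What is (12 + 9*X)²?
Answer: -180 + 432*I ≈ -180.0 + 432.0*I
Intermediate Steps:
X = 2*I (X = √(4 - 8) = √(-4) = 2*I ≈ 2.0*I)
(12 + 9*X)² = (12 + 9*(2*I))² = (12 + 18*I)²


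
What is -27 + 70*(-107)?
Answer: -7517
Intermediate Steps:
-27 + 70*(-107) = -27 - 7490 = -7517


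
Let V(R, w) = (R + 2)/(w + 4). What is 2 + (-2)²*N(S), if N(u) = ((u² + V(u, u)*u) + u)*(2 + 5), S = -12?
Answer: 3278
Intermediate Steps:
V(R, w) = (2 + R)/(4 + w)
N(u) = 7*u + 7*u² + 7*u*(2 + u)/(4 + u) (N(u) = ((u² + ((2 + u)/(4 + u))*u) + u)*(2 + 5) = ((u² + u*(2 + u)/(4 + u)) + u)*7 = (u + u² + u*(2 + u)/(4 + u))*7 = 7*u + 7*u² + 7*u*(2 + u)/(4 + u))
2 + (-2)²*N(S) = 2 + (-2)²*(7*(-12)*(6 + (-12)² + 6*(-12))/(4 - 12)) = 2 + 4*(7*(-12)*(6 + 144 - 72)/(-8)) = 2 + 4*(7*(-12)*(-⅛)*78) = 2 + 4*819 = 2 + 3276 = 3278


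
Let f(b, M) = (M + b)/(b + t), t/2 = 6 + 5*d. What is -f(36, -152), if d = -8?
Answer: -29/8 ≈ -3.6250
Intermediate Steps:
t = -68 (t = 2*(6 + 5*(-8)) = 2*(6 - 40) = 2*(-34) = -68)
f(b, M) = (M + b)/(-68 + b) (f(b, M) = (M + b)/(b - 68) = (M + b)/(-68 + b))
-f(36, -152) = -(-152 + 36)/(-68 + 36) = -(-116)/(-32) = -(-1)*(-116)/32 = -1*29/8 = -29/8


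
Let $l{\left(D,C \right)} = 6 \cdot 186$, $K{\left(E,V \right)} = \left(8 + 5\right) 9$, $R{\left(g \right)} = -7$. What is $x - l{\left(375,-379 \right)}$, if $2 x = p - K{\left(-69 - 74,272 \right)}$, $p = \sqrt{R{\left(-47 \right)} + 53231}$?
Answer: $- \frac{2349}{2} + \sqrt{13306} \approx -1059.1$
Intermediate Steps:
$K{\left(E,V \right)} = 117$ ($K{\left(E,V \right)} = 13 \cdot 9 = 117$)
$p = 2 \sqrt{13306}$ ($p = \sqrt{-7 + 53231} = \sqrt{53224} = 2 \sqrt{13306} \approx 230.7$)
$l{\left(D,C \right)} = 1116$
$x = - \frac{117}{2} + \sqrt{13306}$ ($x = \frac{2 \sqrt{13306} - 117}{2} = \frac{-117 + 2 \sqrt{13306}}{2} = - \frac{117}{2} + \sqrt{13306} \approx 56.852$)
$x - l{\left(375,-379 \right)} = \left(- \frac{117}{2} + \sqrt{13306}\right) - 1116 = - \frac{2349}{2} + \sqrt{13306}$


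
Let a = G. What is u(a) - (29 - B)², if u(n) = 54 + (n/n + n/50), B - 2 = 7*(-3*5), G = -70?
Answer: -86852/5 ≈ -17370.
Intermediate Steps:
B = -103 (B = 2 + 7*(-3*5) = 2 + 7*(-15) = 2 - 105 = -103)
a = -70
u(n) = 55 + n/50 (u(n) = 54 + (1 + n*(1/50)) = 54 + (1 + n/50) = 55 + n/50)
u(a) - (29 - B)² = (55 + (1/50)*(-70)) - (29 - 1*(-103))² = (55 - 7/5) - (29 + 103)² = 268/5 - 1*132² = 268/5 - 1*17424 = 268/5 - 17424 = -86852/5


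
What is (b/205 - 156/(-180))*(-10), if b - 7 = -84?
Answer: -604/123 ≈ -4.9106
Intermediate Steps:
b = -77 (b = 7 - 84 = -77)
(b/205 - 156/(-180))*(-10) = (-77/205 - 156/(-180))*(-10) = (-77*1/205 - 156*(-1/180))*(-10) = (-77/205 + 13/15)*(-10) = (302/615)*(-10) = -604/123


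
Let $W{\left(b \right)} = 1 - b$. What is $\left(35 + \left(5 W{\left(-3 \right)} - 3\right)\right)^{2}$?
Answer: $2704$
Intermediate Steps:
$\left(35 + \left(5 W{\left(-3 \right)} - 3\right)\right)^{2} = \left(35 - \left(3 - 5 \left(1 - -3\right)\right)\right)^{2} = \left(35 - \left(3 - 5 \left(1 + 3\right)\right)\right)^{2} = \left(35 + \left(5 \cdot 4 - 3\right)\right)^{2} = \left(35 + \left(20 - 3\right)\right)^{2} = \left(35 + 17\right)^{2} = 52^{2} = 2704$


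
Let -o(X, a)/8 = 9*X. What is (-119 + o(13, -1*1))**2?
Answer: 1113025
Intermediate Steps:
o(X, a) = -72*X
(-119 + o(13, -1*1))**2 = (-119 - 72*13)**2 = (-119 - 936)**2 = (-1055)**2 = 1113025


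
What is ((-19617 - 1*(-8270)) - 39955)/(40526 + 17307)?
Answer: -51302/57833 ≈ -0.88707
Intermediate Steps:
((-19617 - 1*(-8270)) - 39955)/(40526 + 17307) = ((-19617 + 8270) - 39955)/57833 = (-11347 - 39955)*(1/57833) = -51302*1/57833 = -51302/57833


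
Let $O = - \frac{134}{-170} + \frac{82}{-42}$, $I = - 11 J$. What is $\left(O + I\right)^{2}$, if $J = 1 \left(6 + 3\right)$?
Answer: $\frac{31966936849}{3186225} \approx 10033.0$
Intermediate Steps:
$J = 9$ ($J = 1 \cdot 9 = 9$)
$I = -99$ ($I = \left(-11\right) 9 = -99$)
$O = - \frac{2078}{1785}$ ($O = \left(-134\right) \left(- \frac{1}{170}\right) + 82 \left(- \frac{1}{42}\right) = \frac{67}{85} - \frac{41}{21} = - \frac{2078}{1785} \approx -1.1641$)
$\left(O + I\right)^{2} = \left(- \frac{2078}{1785} - 99\right)^{2} = \left(- \frac{178793}{1785}\right)^{2} = \frac{31966936849}{3186225}$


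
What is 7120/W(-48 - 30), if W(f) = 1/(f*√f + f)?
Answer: -555360 - 555360*I*√78 ≈ -5.5536e+5 - 4.9048e+6*I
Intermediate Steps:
W(f) = 1/(f + f^(3/2)) (W(f) = 1/(f^(3/2) + f) = 1/(f + f^(3/2)))
7120/W(-48 - 30) = 7120/(1/((-48 - 30) + (-48 - 30)^(3/2))) = 7120/(1/(-78 + (-78)^(3/2))) = 7120/(1/(-78 - 78*I*√78)) = 7120*(-78 - 78*I*√78) = -555360 - 555360*I*√78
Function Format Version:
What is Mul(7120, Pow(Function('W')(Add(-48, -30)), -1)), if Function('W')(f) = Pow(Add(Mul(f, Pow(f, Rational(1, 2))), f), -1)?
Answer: Add(-555360, Mul(-555360, I, Pow(78, Rational(1, 2)))) ≈ Add(-5.5536e+5, Mul(-4.9048e+6, I))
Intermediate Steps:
Function('W')(f) = Pow(Add(f, Pow(f, Rational(3, 2))), -1) (Function('W')(f) = Pow(Add(Pow(f, Rational(3, 2)), f), -1) = Pow(Add(f, Pow(f, Rational(3, 2))), -1))
Mul(7120, Pow(Function('W')(Add(-48, -30)), -1)) = Mul(7120, Pow(Pow(Add(Add(-48, -30), Pow(Add(-48, -30), Rational(3, 2))), -1), -1)) = Mul(7120, Pow(Pow(Add(-78, Pow(-78, Rational(3, 2))), -1), -1)) = Mul(7120, Pow(Pow(Add(-78, Mul(-78, I, Pow(78, Rational(1, 2)))), -1), -1)) = Mul(7120, Add(-78, Mul(-78, I, Pow(78, Rational(1, 2))))) = Add(-555360, Mul(-555360, I, Pow(78, Rational(1, 2))))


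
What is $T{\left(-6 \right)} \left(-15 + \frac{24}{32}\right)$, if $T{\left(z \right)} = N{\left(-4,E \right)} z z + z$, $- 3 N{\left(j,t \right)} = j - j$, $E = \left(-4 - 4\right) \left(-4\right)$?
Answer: $\frac{171}{2} \approx 85.5$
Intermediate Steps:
$E = 32$ ($E = \left(-8\right) \left(-4\right) = 32$)
$N{\left(j,t \right)} = 0$ ($N{\left(j,t \right)} = - \frac{j - j}{3} = \left(- \frac{1}{3}\right) 0 = 0$)
$T{\left(z \right)} = z$ ($T{\left(z \right)} = 0 z z + z = 0 z + z = 0 + z = z$)
$T{\left(-6 \right)} \left(-15 + \frac{24}{32}\right) = - 6 \left(-15 + \frac{24}{32}\right) = - 6 \left(-15 + 24 \cdot \frac{1}{32}\right) = - 6 \left(-15 + \frac{3}{4}\right) = \left(-6\right) \left(- \frac{57}{4}\right) = \frac{171}{2}$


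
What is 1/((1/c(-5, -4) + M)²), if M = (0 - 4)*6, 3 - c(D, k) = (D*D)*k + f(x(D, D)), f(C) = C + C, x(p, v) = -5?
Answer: 12769/7349521 ≈ 0.0017374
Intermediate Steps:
f(C) = 2*C
c(D, k) = 13 - k*D² (c(D, k) = 3 - ((D*D)*k + 2*(-5)) = 3 - (D²*k - 10) = 3 - (k*D² - 10) = 3 - (-10 + k*D²) = 3 + (10 - k*D²) = 13 - k*D²)
M = -24 (M = -4*6 = -24)
1/((1/c(-5, -4) + M)²) = 1/((1/(13 - 1*(-4)*(-5)²) - 24)²) = 1/((1/(13 - 1*(-4)*25) - 24)²) = 1/((1/(13 + 100) - 24)²) = 1/((1/113 - 24)²) = 1/((-2711/113)²) = 1/(7349521/12769) = 12769/7349521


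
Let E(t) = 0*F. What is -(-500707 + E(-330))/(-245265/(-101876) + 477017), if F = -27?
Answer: 51010026332/48596829157 ≈ 1.0497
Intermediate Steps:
E(t) = 0 (E(t) = 0*(-27) = 0)
-(-500707 + E(-330))/(-245265/(-101876) + 477017) = -(-500707 + 0)/(-245265/(-101876) + 477017) = -(-500707)/(-245265*(-1/101876) + 477017) = -(-500707)/(245265/101876 + 477017) = -(-500707)/48596829157/101876 = -(-500707)*101876/48596829157 = -1*(-51010026332/48596829157) = 51010026332/48596829157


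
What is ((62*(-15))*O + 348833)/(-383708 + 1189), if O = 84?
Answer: -270713/382519 ≈ -0.70771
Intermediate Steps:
((62*(-15))*O + 348833)/(-383708 + 1189) = ((62*(-15))*84 + 348833)/(-383708 + 1189) = (-930*84 + 348833)/(-382519) = (-78120 + 348833)*(-1/382519) = 270713*(-1/382519) = -270713/382519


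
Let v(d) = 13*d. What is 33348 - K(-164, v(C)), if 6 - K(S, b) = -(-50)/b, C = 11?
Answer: 4767956/143 ≈ 33342.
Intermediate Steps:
K(S, b) = 6 - 50/b (K(S, b) = 6 - (-10)*(-5/b) = 6 - 50/b)
33348 - K(-164, v(C)) = 33348 - (6 - 50/(13*11)) = 33348 - (6 - 50/143) = 33348 - 1*808/143 = 33348 - 808/143 = 4767956/143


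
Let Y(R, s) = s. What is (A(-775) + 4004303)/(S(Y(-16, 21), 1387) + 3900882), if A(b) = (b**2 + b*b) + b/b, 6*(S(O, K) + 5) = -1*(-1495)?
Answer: 31233324/23406757 ≈ 1.3344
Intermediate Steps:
S(O, K) = 1465/6 (S(O, K) = -5 + (-1*(-1495))/6 = -5 + (1/6)*1495 = -5 + 1495/6 = 1465/6)
A(b) = 1 + 2*b**2 (A(b) = (b**2 + b**2) + 1 = 2*b**2 + 1 = 1 + 2*b**2)
(A(-775) + 4004303)/(S(Y(-16, 21), 1387) + 3900882) = ((1 + 2*(-775)**2) + 4004303)/(1465/6 + 3900882) = ((1 + 2*600625) + 4004303)/(23406757/6) = ((1 + 1201250) + 4004303)*(6/23406757) = (1201251 + 4004303)*(6/23406757) = 5205554*(6/23406757) = 31233324/23406757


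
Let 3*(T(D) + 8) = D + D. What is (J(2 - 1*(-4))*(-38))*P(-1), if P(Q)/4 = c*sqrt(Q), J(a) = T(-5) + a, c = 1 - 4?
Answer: -2432*I ≈ -2432.0*I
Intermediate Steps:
T(D) = -8 + 2*D/3 (T(D) = -8 + (D + D)/3 = -8 + (2*D)/3 = -8 + 2*D/3)
c = -3
J(a) = -34/3 + a (J(a) = (-8 + (2/3)*(-5)) + a = (-8 - 10/3) + a = -34/3 + a)
P(Q) = -12*sqrt(Q) (P(Q) = 4*(-3*sqrt(Q)) = -12*sqrt(Q))
(J(2 - 1*(-4))*(-38))*P(-1) = ((-34/3 + (2 - 1*(-4)))*(-38))*(-12*I) = ((-34/3 + (2 + 4))*(-38))*(-12*I) = ((-34/3 + 6)*(-38))*(-12*I) = (-16/3*(-38))*(-12*I) = 608*(-12*I)/3 = -2432*I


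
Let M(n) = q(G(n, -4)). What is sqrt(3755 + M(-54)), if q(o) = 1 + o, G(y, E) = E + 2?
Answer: sqrt(3754) ≈ 61.270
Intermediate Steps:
G(y, E) = 2 + E
M(n) = -1 (M(n) = 1 + (2 - 4) = 1 - 2 = -1)
sqrt(3755 + M(-54)) = sqrt(3755 - 1) = sqrt(3754)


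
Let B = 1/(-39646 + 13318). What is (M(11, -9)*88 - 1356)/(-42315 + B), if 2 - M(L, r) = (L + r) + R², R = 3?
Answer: 56552544/1114069321 ≈ 0.050762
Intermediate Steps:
B = -1/26328 (B = 1/(-26328) = -1/26328 ≈ -3.7982e-5)
M(L, r) = -7 - L - r (M(L, r) = 2 - ((L + r) + 3²) = 2 - ((L + r) + 9) = 2 - (9 + L + r) = 2 + (-9 - L - r) = -7 - L - r)
(M(11, -9)*88 - 1356)/(-42315 + B) = ((-7 - 1*11 - 1*(-9))*88 - 1356)/(-42315 - 1/26328) = ((-7 - 11 + 9)*88 - 1356)/(-1114069321/26328) = (-9*88 - 1356)*(-26328/1114069321) = (-792 - 1356)*(-26328/1114069321) = -2148*(-26328/1114069321) = 56552544/1114069321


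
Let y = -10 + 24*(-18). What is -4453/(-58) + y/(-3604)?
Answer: 118193/1537 ≈ 76.898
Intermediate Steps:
y = -442 (y = -10 - 432 = -442)
-4453/(-58) + y/(-3604) = -4453/(-58) - 442/(-3604) = -4453*(-1/58) - 442*(-1/3604) = 4453/58 + 13/106 = 118193/1537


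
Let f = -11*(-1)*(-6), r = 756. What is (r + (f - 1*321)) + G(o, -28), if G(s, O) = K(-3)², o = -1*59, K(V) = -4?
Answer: 385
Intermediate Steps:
f = -66 (f = 11*(-6) = -66)
o = -59
G(s, O) = 16 (G(s, O) = (-4)² = 16)
(r + (f - 1*321)) + G(o, -28) = (756 + (-66 - 1*321)) + 16 = (756 + (-66 - 321)) + 16 = (756 - 387) + 16 = 369 + 16 = 385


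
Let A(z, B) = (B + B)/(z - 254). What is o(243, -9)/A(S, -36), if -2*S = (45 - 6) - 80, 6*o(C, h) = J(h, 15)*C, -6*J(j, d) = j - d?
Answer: 4203/8 ≈ 525.38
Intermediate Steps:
J(j, d) = -j/6 + d/6 (J(j, d) = -(j - d)/6 = -j/6 + d/6)
o(C, h) = C*(5/2 - h/6)/6 (o(C, h) = ((-h/6 + (⅙)*15)*C)/6 = ((-h/6 + 5/2)*C)/6 = ((5/2 - h/6)*C)/6 = (C*(5/2 - h/6))/6 = C*(5/2 - h/6)/6)
S = 41/2 (S = -((45 - 6) - 80)/2 = -(39 - 80)/2 = -½*(-41) = 41/2 ≈ 20.500)
A(z, B) = 2*B/(-254 + z) (A(z, B) = (2*B)/(-254 + z) = 2*B/(-254 + z))
o(243, -9)/A(S, -36) = ((1/36)*243*(15 - 1*(-9)))/((2*(-36)/(-254 + 41/2))) = ((1/36)*243*(15 + 9))/((2*(-36)/(-467/2))) = ((1/36)*243*24)/((2*(-36)*(-2/467))) = 162/(144/467) = 162*(467/144) = 4203/8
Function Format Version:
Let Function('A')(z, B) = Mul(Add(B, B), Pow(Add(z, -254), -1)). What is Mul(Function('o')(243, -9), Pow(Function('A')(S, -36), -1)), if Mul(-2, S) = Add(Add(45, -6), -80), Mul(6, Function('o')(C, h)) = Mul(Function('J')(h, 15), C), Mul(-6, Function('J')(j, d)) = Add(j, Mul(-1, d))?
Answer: Rational(4203, 8) ≈ 525.38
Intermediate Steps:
Function('J')(j, d) = Add(Mul(Rational(-1, 6), j), Mul(Rational(1, 6), d)) (Function('J')(j, d) = Mul(Rational(-1, 6), Add(j, Mul(-1, d))) = Add(Mul(Rational(-1, 6), j), Mul(Rational(1, 6), d)))
Function('o')(C, h) = Mul(Rational(1, 6), C, Add(Rational(5, 2), Mul(Rational(-1, 6), h))) (Function('o')(C, h) = Mul(Rational(1, 6), Mul(Add(Mul(Rational(-1, 6), h), Mul(Rational(1, 6), 15)), C)) = Mul(Rational(1, 6), Mul(Add(Mul(Rational(-1, 6), h), Rational(5, 2)), C)) = Mul(Rational(1, 6), Mul(Add(Rational(5, 2), Mul(Rational(-1, 6), h)), C)) = Mul(Rational(1, 6), Mul(C, Add(Rational(5, 2), Mul(Rational(-1, 6), h)))) = Mul(Rational(1, 6), C, Add(Rational(5, 2), Mul(Rational(-1, 6), h))))
S = Rational(41, 2) (S = Mul(Rational(-1, 2), Add(Add(45, -6), -80)) = Mul(Rational(-1, 2), Add(39, -80)) = Mul(Rational(-1, 2), -41) = Rational(41, 2) ≈ 20.500)
Function('A')(z, B) = Mul(2, B, Pow(Add(-254, z), -1)) (Function('A')(z, B) = Mul(Mul(2, B), Pow(Add(-254, z), -1)) = Mul(2, B, Pow(Add(-254, z), -1)))
Mul(Function('o')(243, -9), Pow(Function('A')(S, -36), -1)) = Mul(Mul(Rational(1, 36), 243, Add(15, Mul(-1, -9))), Pow(Mul(2, -36, Pow(Add(-254, Rational(41, 2)), -1)), -1)) = Mul(Mul(Rational(1, 36), 243, Add(15, 9)), Pow(Mul(2, -36, Pow(Rational(-467, 2), -1)), -1)) = Mul(Mul(Rational(1, 36), 243, 24), Pow(Mul(2, -36, Rational(-2, 467)), -1)) = Mul(162, Pow(Rational(144, 467), -1)) = Mul(162, Rational(467, 144)) = Rational(4203, 8)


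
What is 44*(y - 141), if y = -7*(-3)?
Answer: -5280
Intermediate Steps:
y = 21
44*(y - 141) = 44*(21 - 141) = 44*(-120) = -5280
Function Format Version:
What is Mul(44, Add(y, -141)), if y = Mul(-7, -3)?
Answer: -5280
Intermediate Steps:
y = 21
Mul(44, Add(y, -141)) = Mul(44, Add(21, -141)) = Mul(44, -120) = -5280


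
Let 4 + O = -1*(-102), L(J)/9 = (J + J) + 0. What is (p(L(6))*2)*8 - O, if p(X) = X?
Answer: 1630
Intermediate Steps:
L(J) = 18*J (L(J) = 9*((J + J) + 0) = 9*(2*J + 0) = 9*(2*J) = 18*J)
O = 98 (O = -4 - 1*(-102) = -4 + 102 = 98)
(p(L(6))*2)*8 - O = ((18*6)*2)*8 - 1*98 = (108*2)*8 - 98 = 216*8 - 98 = 1728 - 98 = 1630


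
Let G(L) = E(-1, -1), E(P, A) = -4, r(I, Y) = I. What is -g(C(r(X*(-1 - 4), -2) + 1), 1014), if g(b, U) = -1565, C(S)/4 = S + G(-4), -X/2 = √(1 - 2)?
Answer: 1565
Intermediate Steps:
X = -2*I (X = -2*√(1 - 2) = -2*I ≈ -2.0*I)
G(L) = -4
C(S) = -16 + 4*S (C(S) = 4*(S - 4) = 4*(-4 + S) = -16 + 4*S)
-g(C(r(X*(-1 - 4), -2) + 1), 1014) = -1*(-1565) = 1565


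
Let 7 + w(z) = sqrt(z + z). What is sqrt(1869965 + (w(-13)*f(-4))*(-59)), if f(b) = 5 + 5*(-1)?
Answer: sqrt(1869965) ≈ 1367.5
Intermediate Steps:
w(z) = -7 + sqrt(2)*sqrt(z) (w(z) = -7 + sqrt(z + z) = -7 + sqrt(2*z) = -7 + sqrt(2)*sqrt(z))
f(b) = 0 (f(b) = 5 - 5 = 0)
sqrt(1869965 + (w(-13)*f(-4))*(-59)) = sqrt(1869965 + ((-7 + sqrt(2)*sqrt(-13))*0)*(-59)) = sqrt(1869965 + ((-7 + sqrt(2)*(I*sqrt(13)))*0)*(-59)) = sqrt(1869965 + ((-7 + I*sqrt(26))*0)*(-59)) = sqrt(1869965 + 0*(-59)) = sqrt(1869965 + 0) = sqrt(1869965)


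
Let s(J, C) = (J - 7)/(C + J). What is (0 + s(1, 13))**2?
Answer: 9/49 ≈ 0.18367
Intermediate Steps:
s(J, C) = (-7 + J)/(C + J)
(0 + s(1, 13))**2 = (0 + (-7 + 1)/(13 + 1))**2 = (0 - 6/14)**2 = (0 + (1/14)*(-6))**2 = (0 - 3/7)**2 = (-3/7)**2 = 9/49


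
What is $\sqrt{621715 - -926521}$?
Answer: $2 \sqrt{387059} \approx 1244.3$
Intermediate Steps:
$\sqrt{621715 - -926521} = \sqrt{621715 + \left(-1085121 + 2011642\right)} = \sqrt{621715 + 926521} = \sqrt{1548236} = 2 \sqrt{387059}$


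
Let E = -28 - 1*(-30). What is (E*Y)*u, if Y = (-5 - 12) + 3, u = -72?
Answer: 2016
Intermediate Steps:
E = 2 (E = -28 + 30 = 2)
Y = -14 (Y = -17 + 3 = -14)
(E*Y)*u = (2*(-14))*(-72) = -28*(-72) = 2016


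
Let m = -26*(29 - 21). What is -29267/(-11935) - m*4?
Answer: 1422741/1705 ≈ 834.45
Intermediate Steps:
m = -208 (m = -26*8 = -208)
-29267/(-11935) - m*4 = -29267/(-11935) - (-208)*4 = -29267*(-1/11935) - 1*(-832) = 4181/1705 + 832 = 1422741/1705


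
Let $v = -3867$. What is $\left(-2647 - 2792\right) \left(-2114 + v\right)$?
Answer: $32530659$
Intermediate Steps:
$\left(-2647 - 2792\right) \left(-2114 + v\right) = \left(-2647 - 2792\right) \left(-2114 - 3867\right) = \left(-5439\right) \left(-5981\right) = 32530659$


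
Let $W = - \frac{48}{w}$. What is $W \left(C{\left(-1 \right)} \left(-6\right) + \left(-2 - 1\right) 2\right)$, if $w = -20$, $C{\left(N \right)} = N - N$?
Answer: $- \frac{72}{5} \approx -14.4$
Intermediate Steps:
$C{\left(N \right)} = 0$
$W = \frac{12}{5}$ ($W = - \frac{48}{-20} = \left(-48\right) \left(- \frac{1}{20}\right) = \frac{12}{5} \approx 2.4$)
$W \left(C{\left(-1 \right)} \left(-6\right) + \left(-2 - 1\right) 2\right) = \frac{12 \left(0 \left(-6\right) + \left(-2 - 1\right) 2\right)}{5} = \frac{12 \left(0 - 6\right)}{5} = \frac{12}{5} \left(-6\right) = - \frac{72}{5}$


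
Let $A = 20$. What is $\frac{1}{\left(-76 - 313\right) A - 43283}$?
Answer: $- \frac{1}{51063} \approx -1.9584 \cdot 10^{-5}$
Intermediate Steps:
$\frac{1}{\left(-76 - 313\right) A - 43283} = \frac{1}{\left(-76 - 313\right) 20 - 43283} = \frac{1}{\left(-389\right) 20 - 43283} = \frac{1}{-7780 - 43283} = \frac{1}{-51063} = - \frac{1}{51063}$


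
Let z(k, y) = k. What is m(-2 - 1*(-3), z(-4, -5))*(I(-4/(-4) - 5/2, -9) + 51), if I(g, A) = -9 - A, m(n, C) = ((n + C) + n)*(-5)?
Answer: 510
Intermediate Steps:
m(n, C) = -10*n - 5*C (m(n, C) = ((C + n) + n)*(-5) = (C + 2*n)*(-5) = -10*n - 5*C)
m(-2 - 1*(-3), z(-4, -5))*(I(-4/(-4) - 5/2, -9) + 51) = (-10*(-2 - 1*(-3)) - 5*(-4))*((-9 - 1*(-9)) + 51) = (-10*(-2 + 3) + 20)*((-9 + 9) + 51) = (-10*1 + 20)*(0 + 51) = (-10 + 20)*51 = 10*51 = 510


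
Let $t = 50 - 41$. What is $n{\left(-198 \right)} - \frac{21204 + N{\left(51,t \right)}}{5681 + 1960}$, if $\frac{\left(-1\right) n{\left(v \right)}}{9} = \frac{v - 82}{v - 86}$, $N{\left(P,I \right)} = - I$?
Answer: $- \frac{234025}{20093} \approx -11.647$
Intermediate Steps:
$t = 9$
$n{\left(v \right)} = - \frac{9 \left(-82 + v\right)}{-86 + v}$ ($n{\left(v \right)} = - 9 \frac{v - 82}{v - 86} = - 9 \frac{-82 + v}{-86 + v} = - \frac{9 \left(-82 + v\right)}{-86 + v}$)
$n{\left(-198 \right)} - \frac{21204 + N{\left(51,t \right)}}{5681 + 1960} = \frac{9 \left(82 - -198\right)}{-86 - 198} - \frac{21204 - 9}{5681 + 1960} = \frac{9 \left(82 + 198\right)}{-284} - \frac{21204 - 9}{7641} = 9 \left(- \frac{1}{284}\right) 280 - 21195 \cdot \frac{1}{7641} = - \frac{630}{71} - \frac{785}{283} = - \frac{234025}{20093}$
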